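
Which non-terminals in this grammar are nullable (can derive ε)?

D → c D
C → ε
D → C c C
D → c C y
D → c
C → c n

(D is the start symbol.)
{ 'C' }

ε-productions: C → ε
So C is immediately nullable.
No further non-terminal can be added: every production for the remaining non-terminals contains a terminal or a non-nullable non-terminal.
Nullable = { 'C' }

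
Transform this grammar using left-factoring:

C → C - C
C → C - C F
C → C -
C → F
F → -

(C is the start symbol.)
C → C - C'
C' → C C''
C'' → ε
C'' → F
C' → ε
C → F
F → -

Left-factoring transforms A → αβ₁ | αβ₂ into A → αA' and A' → β₁ | β₂
(α is the longest common prefix among the alternatives). Repeat until
no nonterminal has two alternatives with a common prefix.

Round 1: C has alternatives sharing prefix 'C -'. Introduce C': C → C - C'
  Add: C' → C
  Add: C' → C F
  Add: C' → ε

Round 2: C' has alternatives sharing prefix 'C'. Introduce C'': C' → C C''
  Add: C'' → ε
  Add: C'' → F

No remaining common prefixes — done.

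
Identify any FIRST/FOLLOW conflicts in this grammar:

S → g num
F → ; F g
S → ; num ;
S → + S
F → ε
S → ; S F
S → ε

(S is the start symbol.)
Yes. S → ';' num ';' with FOLLOW(S) on { ';' }; S → ';' S F with FOLLOW(S) on { ';' }; F → ';' F g with FOLLOW(F) on { ';' }

Nullable non-terminals: F, S.

F: nullable alternative(s) F → ε; FOLLOW(F) = { $, ';', 'g' }
  F → ; F g: FIRST \ {ε} = { ';' } — overlaps FOLLOW(F) on { ';' }: CONFLICT
  F → ε: FIRST \ {ε} = { } — this is the only nullable alternative, skip

S: nullable alternative(s) S → ε; FOLLOW(S) = { $, ';' }
  S → g num: FIRST \ {ε} = { 'g' } — disjoint from FOLLOW(S)
  S → ; num ;: FIRST \ {ε} = { ';' } — overlaps FOLLOW(S) on { ';' }: CONFLICT
  S → + S: FIRST \ {ε} = { '+' } — disjoint from FOLLOW(S)
  S → ; S F: FIRST \ {ε} = { ';' } — overlaps FOLLOW(S) on { ';' }: CONFLICT
  S → ε: FIRST \ {ε} = { } — this is the only nullable alternative, skip

So the grammar has 3 FIRST/FOLLOW conflicts (marked CONFLICT above).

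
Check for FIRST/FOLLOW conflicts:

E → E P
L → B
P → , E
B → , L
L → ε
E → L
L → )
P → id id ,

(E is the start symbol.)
Yes. E → E P with FOLLOW(E) on { ',', 'id' }; L → B with FOLLOW(L) on { ',' }

A FIRST/FOLLOW conflict occurs when a non-terminal N has a nullable alternative N → β (β ⇒* ε) and another alternative N → α with FIRST(α) ∩ FOLLOW(N) ≠ ∅: on such a lookahead the parser cannot decide between expanding α and letting N vanish via β.

Nullable non-terminals: E, L.
FIRST sets used below: FIRST(E) = { ')', ',', 'id', ε }, FIRST(P) = { ',', 'id' }, FIRST(L) = { ')', ',', ε }, FIRST(B) = { ',' }

E: nullable alternative(s) E → L; FOLLOW(E) = { $, ',', 'id' }
  E → E P: FIRST \ {ε} = { ')', ',', 'id' } — overlaps FOLLOW(E) on { ',', 'id' }: CONFLICT
  E → L: FIRST \ {ε} = { ')', ',' } — this is the only nullable alternative, skip

L: nullable alternative(s) L → ε; FOLLOW(L) = { $, ',', 'id' }
  L → B: FIRST \ {ε} = { ',' } — overlaps FOLLOW(L) on { ',' }: CONFLICT
  L → ε: FIRST \ {ε} = { } — this is the only nullable alternative, skip
  L → ): FIRST \ {ε} = { ')' } — disjoint from FOLLOW(L)

B, P have no nullable alternative, so no FIRST/FOLLOW check is needed there.

So the grammar has 2 FIRST/FOLLOW conflicts (marked CONFLICT above).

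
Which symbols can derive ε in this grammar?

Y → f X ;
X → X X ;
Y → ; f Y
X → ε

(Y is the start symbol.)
{ 'X' }

ε-productions: X → ε
So X is immediately nullable.
No further non-terminal can be added: every production for the remaining non-terminals contains a terminal or a non-nullable non-terminal.
Nullable = { 'X' }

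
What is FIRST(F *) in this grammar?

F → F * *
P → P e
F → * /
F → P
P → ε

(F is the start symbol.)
{ '*', 'e' }

FIRST sets of the non-terminals involved (from the grammar, by fixed-point iteration):
  FIRST(F) = { '*', 'e', ε }

To compute FIRST(F *), process the symbols left to right:
Symbol F is a non-terminal. Add FIRST(F) \ {ε} = { '*', 'e' }
F is nullable (ε ∈ FIRST(F)), continue to the next symbol.
Symbol * is a terminal. Add '*' and stop.
FIRST(F *) = { '*', 'e' }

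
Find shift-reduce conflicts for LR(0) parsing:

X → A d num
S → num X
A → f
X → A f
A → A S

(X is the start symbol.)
A shift-reduce conflict occurs when an LR(0) state has both:
  - a complete (reduce) item [A → α .] (dot at the end), and
  - a shift item [B → β . c γ] (dot before a terminal).

Augment with X' → X and build the canonical LR(0) collection (I0 = CLOSURE({[X' → . X]}), then GOTO on every symbol after a dot until no new states appear). It has 10 states:
  I0: { [A → . A S], [A → . f], [X → . A d num], [X → . A f], [X' → . X] }  — shift
  I1: { [A → A . S], [S → . num X], [X → A . d num], [X → A . f] }  — shift
  I2: { [X' → X .] }  — accept
  I3: { [A → f .] }  — reduce
  I4: { [A → A S .] }  — reduce
  I5: { [X → A d . num] }  — shift
  I6: { [X → A f .] }  — reduce
  I7: { [A → . A S], [A → . f], [S → num . X], [X → . A d num], [X → . A f] }  — shift
  I8: { [S → num X .] }  — reduce
  I9: { [X → A d num .] }  — reduce

No state contains both a complete item and a shift item.

Answer: No shift-reduce conflicts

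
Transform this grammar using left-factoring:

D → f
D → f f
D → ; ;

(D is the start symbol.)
D → f D'
D' → ε
D' → f
D → ; ;

Left-factoring transforms A → αβ₁ | αβ₂ into A → αA' and A' → β₁ | β₂
(α is the longest common prefix among the alternatives). Repeat until
no nonterminal has two alternatives with a common prefix.

Round 1: D has alternatives sharing prefix 'f'. Introduce D': D → f D'
  Add: D' → ε
  Add: D' → f

No remaining common prefixes — done.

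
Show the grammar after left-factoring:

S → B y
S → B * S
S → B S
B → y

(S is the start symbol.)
S → B S'
S' → y
S' → * S
S' → S
B → y

Left-factoring transforms A → αβ₁ | αβ₂ into A → αA' and A' → β₁ | β₂
(α is the longest common prefix among the alternatives). Repeat until
no nonterminal has two alternatives with a common prefix.

Round 1: S has alternatives sharing prefix 'B'. Introduce S': S → B S'
  Add: S' → y
  Add: S' → * S
  Add: S' → S

No remaining common prefixes — done.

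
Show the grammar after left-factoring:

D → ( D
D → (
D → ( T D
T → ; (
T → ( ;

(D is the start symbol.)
Left-factoring transforms A → αβ₁ | αβ₂ into A → αA' and A' → β₁ | β₂
(α is the longest common prefix among the alternatives). Repeat until
no nonterminal has two alternatives with a common prefix.

Round 1: D has alternatives sharing prefix '('. Introduce D': D → ( D'
  Add: D' → D
  Add: D' → ε
  Add: D' → T D

No remaining common prefixes — done.

Resulting grammar:
D → ( D'
D' → D
D' → ε
D' → T D
T → ; (
T → ( ;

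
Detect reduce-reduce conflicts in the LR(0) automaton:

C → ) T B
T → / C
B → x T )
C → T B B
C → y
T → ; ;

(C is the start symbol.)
No reduce-reduce conflicts

Augment with C' → C and build the canonical LR(0) collection (I0 = CLOSURE({[C' → . C]}), then GOTO on every symbol after a dot until no new states appear). It has 16 states:
  I0: { [C → . ) T B], [C → . T B B], [C → . y], [C' → . C], [T → . / C], [T → . ; ;] }  — shift
  I1: { [C → ) . T B], [T → . / C], [T → . ; ;] }  — shift
  I2: { [C → . ) T B], [C → . T B B], [C → . y], [T → . / C], [T → . ; ;], [T → / . C] }  — shift
  I3: { [T → ; . ;] }  — shift
  I4: { [C' → C .] }  — accept
  I5: { [B → . x T )], [C → T . B B] }  — shift
  I6: { [C → y .] }  — reduce
  I7: { [B → . x T )], [C → T B . B] }  — shift
  I8: { [B → x . T )], [T → . / C], [T → . ; ;] }  — shift
  I9: { [B → x T . )] }  — shift
  I10: { [B → x T ) .] }  — reduce
  I11: { [C → T B B .] }  — reduce
  I12: { [T → ; ; .] }  — reduce
  I13: { [T → / C .] }  — reduce
  I14: { [B → . x T )], [C → ) T . B] }  — shift
  I15: { [C → ) T B .] }  — reduce

No state contains more than one complete item.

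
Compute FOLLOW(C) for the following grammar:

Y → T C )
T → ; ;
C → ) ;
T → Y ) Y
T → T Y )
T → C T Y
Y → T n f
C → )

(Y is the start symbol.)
{ ')', ';' }

In Y → T C ): C is followed by ')', add FIRST(')') \ {ε} = { ')' }
In T → C T Y: C is followed by T Y, add FIRST(T Y) \ {ε} = { ')', ';' }

Taking the union: FOLLOW(C) = { ')', ';' }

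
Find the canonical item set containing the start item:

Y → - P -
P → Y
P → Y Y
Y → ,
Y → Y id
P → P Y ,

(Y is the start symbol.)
{ [Y → . ,], [Y → . - P -], [Y → . Y id], [Y' → . Y] }

First, augment the grammar with Y' → Y
I₀ = CLOSURE({ [Y' → . Y] }):
  [Y' → . Y] has the dot before Y: add [Y → . - P -], [Y → . ,], [Y → . Y id]
No further items can be added.

I₀ = { [Y → . ,], [Y → . - P -], [Y → . Y id], [Y' → . Y] }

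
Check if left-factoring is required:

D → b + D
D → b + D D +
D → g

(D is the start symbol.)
Left-factoring is needed when two productions for the same non-terminal
share a common prefix on the right-hand side.

Productions for D:
  D → b + D
  D → b + D D +
  D → g

Found common prefix 'b + D' in productions for D

Answer: Yes, D has productions with common prefix 'b + D'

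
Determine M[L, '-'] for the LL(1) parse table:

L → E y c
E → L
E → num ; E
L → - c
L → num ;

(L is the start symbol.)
To find M[L, '-'], we find productions for L where '-' is in the predict set (PREDICT(N → α) = (FIRST(α) \ {ε}) ∪ (FOLLOW(N) if α ⇒* ε)).

Relevant sets:
  FIRST(E) = { '-', 'num' }

L → E y c: PREDICT = { '-', 'num' }
  '-' is in predict set, so this production goes in M[L, '-']
L → - c: PREDICT = { '-' }
  '-' is in predict set, so this production goes in M[L, '-']
L → num ;: PREDICT = { 'num' }

M[L, '-'] = L → E y c, L → - c  (a multiply-defined cell — the grammar is not LL(1))

Answer: L → E y c, L → - c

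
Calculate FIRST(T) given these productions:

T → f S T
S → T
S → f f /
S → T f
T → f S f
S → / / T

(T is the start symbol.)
{ 'f' }

To compute FIRST(T), examine every production with T on the left-hand side, reading each right-hand side left to right until a non-nullable symbol is reached.

From T → f S T:
  - f is a terminal: add 'f' and stop
From T → f S f:
  - f is a terminal: add 'f' and stop

Collecting: FIRST(T) = { 'f' }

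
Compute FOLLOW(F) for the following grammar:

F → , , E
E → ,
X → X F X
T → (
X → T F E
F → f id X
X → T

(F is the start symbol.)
To compute FOLLOW(F), find every occurrence of F on a right-hand side N → α F β: add FIRST(β) \ {ε}, and if β is empty or nullable also add FOLLOW(N). Iterate to a fixed point.

F is the start symbol, so $ ∈ FOLLOW(F).
In X → X F X: F is followed by X, add FIRST(X) \ {ε} = { '(' }
In X → T F E: F is followed by E, add FIRST(E) \ {ε} = { ',' }

Taking the union: FOLLOW(F) = { $, '(', ',' }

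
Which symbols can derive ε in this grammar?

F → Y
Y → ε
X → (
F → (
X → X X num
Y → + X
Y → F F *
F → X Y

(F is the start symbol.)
{ 'F', 'Y' }

A non-terminal is nullable if it can derive ε (the empty string): either it has an ε-production, or it has a production whose right-hand side consists entirely of nullable non-terminals.

ε-productions: Y → ε
So Y is immediately nullable.
F → Y: every symbol on the right is nullable, so F is nullable too.
No further non-terminal can be added: every production for the remaining non-terminals contains a terminal or a non-nullable non-terminal.
Nullable = { 'F', 'Y' }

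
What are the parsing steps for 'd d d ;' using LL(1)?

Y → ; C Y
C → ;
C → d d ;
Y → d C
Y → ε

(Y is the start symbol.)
LL(1) parsing maintains a stack (initially the start symbol over $) and the input. At each step: if the stack top is a terminal, match it against the current input token; if it is a non-terminal N, replace it with the RHS of M[N, lookahead] (the unique production whose predict set contains the lookahead).

Stack is shown with the top on the left.

Stack    Input      Action
--------------------------
Y $      d d d ; $  output Y → d C
d C $    d d d ; $  match 'd'
C $      d d ; $    output C → d d ;
d d ; $  d d ; $    match 'd'
d ; $    d ; $      match 'd'
; $      ; $        match ';'
$        $          accept

The string is accepted.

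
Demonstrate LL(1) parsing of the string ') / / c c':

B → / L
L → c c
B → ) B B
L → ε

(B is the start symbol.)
Stack is shown with the top on the left.

Stack    Input        Action
----------------------------
B $      ) / / c c $  output B → ) B B
) B B $  ) / / c c $  match ')'
B B $    / / c c $    output B → / L
/ L B $  / / c c $    match '/'
L B $    / c c $      output L → ε
B $      / c c $      output B → / L
/ L $    / c c $      match '/'
L $      c c $        output L → c c
c c $    c c $        match 'c'
c $      c $          match 'c'
$        $            accept

The string is accepted.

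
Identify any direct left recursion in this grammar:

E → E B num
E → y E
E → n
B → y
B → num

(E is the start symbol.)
Yes, E is left-recursive

E → E B num: LEFT RECURSIVE (starts with E)
E → y E: starts with y
E → n: starts with n
B → y: starts with y
B → num: starts with num

The grammar has direct left recursion on: E.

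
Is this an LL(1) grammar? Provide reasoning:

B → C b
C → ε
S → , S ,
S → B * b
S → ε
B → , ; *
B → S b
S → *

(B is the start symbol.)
A grammar is LL(1) if for each non-terminal N with multiple productions, the predict sets of those productions are pairwise disjoint, where PREDICT(N → α) = (FIRST(α) \ {ε}) ∪ (FOLLOW(N) if α ⇒* ε).

Relevant sets:
  FIRST(C) = { ε }
  FIRST(S) = { '*', ',', 'b', ε }
  FIRST(B) = { '*', ',', 'b' }
  FOLLOW(S) = { ',', 'b' }

For B:
  PREDICT(B → C b) = { 'b' }
  PREDICT(B → ',' ';' '*') = { ',' }
  PREDICT(B → S b) = { '*', ',', 'b' }
For S:
  PREDICT(S → ',' S ',') = { ',' }
  PREDICT(S → B '*' b) = { '*', ',', 'b' }
  PREDICT(S → ε) = { ',', 'b' }
  PREDICT(S → '*') = { '*' }
C has a single production, so nothing to check there.

Conflict found: Predict set conflict for B: { 'b' }
The grammar is NOT LL(1).

Answer: No. Predict set conflict for B: { 'b' }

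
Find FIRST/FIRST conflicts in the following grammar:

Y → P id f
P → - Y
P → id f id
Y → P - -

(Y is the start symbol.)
FIRST sets of the non-terminals at (or reachable through a nullable prefix from) the front of some alternative:
  FIRST(P) = { '-', 'id' }

Productions for Y:
  Y → P id f: FIRST = { '-', 'id' }
  Y → P - -: FIRST = { '-', 'id' }
Productions for P:
  P → - Y: FIRST = { '-' }
  P → id f id: FIRST = { 'id' }

Conflict for Y: Y → P id f and Y → P - -
  Overlap: { '-', 'id' }

Answer: Yes. Y → P id f / Y → P '-' '-' on { '-', 'id' }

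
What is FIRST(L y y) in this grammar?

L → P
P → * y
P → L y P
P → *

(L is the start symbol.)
{ '*' }

FIRST sets of the non-terminals involved (from the grammar, by fixed-point iteration):
  FIRST(L) = { '*' }

To compute FIRST(L y y), process the symbols left to right:
Symbol L is a non-terminal. Add FIRST(L) \ {ε} = { '*' }
L is not nullable (ε ∉ FIRST(L)), so stop here.
FIRST(L y y) = { '*' }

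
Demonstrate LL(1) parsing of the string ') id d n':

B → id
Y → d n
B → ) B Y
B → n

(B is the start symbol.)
Stack is shown with the top on the left.

Stack    Input       Action
---------------------------
B $      ) id d n $  output B → ) B Y
) B Y $  ) id d n $  match ')'
B Y $    id d n $    output B → id
id Y $   id d n $    match 'id'
Y $      d n $       output Y → d n
d n $    d n $       match 'd'
n $      n $         match 'n'
$        $           accept

The string is accepted.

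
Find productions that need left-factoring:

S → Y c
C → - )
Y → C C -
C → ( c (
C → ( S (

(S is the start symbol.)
Yes, C has productions with common prefix '('

Left-factoring is needed when two productions for the same non-terminal
share a common prefix on the right-hand side.

Productions for C:
  C → - )
  C → ( c (
  C → ( S (

Found common prefix '(' in productions for C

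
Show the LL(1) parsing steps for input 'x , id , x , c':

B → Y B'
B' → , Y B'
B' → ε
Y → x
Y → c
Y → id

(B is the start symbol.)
LL(1) parsing maintains a stack (initially the start symbol over $) and the input. At each step: if the stack top is a terminal, match it against the current input token; if it is a non-terminal N, replace it with the RHS of M[N, lookahead] (the unique production whose predict set contains the lookahead).

Stack is shown with the top on the left.

Stack     Input             Action
----------------------------------
B $       x , id , x , c $  output B → Y B'
Y B' $    x , id , x , c $  output Y → x
x B' $    x , id , x , c $  match 'x'
B' $      , id , x , c $    output B' → , Y B'
, Y B' $  , id , x , c $    match ','
Y B' $    id , x , c $      output Y → id
id B' $   id , x , c $      match 'id'
B' $      , x , c $         output B' → , Y B'
, Y B' $  , x , c $         match ','
Y B' $    x , c $           output Y → x
x B' $    x , c $           match 'x'
B' $      , c $             output B' → , Y B'
, Y B' $  , c $             match ','
Y B' $    c $               output Y → c
c B' $    c $               match 'c'
B' $      $                 output B' → ε
$         $                 accept

The string is accepted.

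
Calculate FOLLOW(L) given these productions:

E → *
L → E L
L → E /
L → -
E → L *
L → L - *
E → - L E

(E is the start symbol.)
To compute FOLLOW(L), find every occurrence of L on a right-hand side N → α L β: add FIRST(β) \ {ε}, and if β is empty or nullable also add FOLLOW(N). Iterate to a fixed point.

In L → E L: L is at the end; this adds FOLLOW(L) to itself — nothing new
In E → L *: L is followed by '*', add FIRST('*') \ {ε} = { '*' }
In L → L - *: L is followed by '-' '*', add FIRST('-' '*') \ {ε} = { '-' }
In E → - L E: L is followed by E, add FIRST(E) \ {ε} = { '*', '-' }

Taking the union: FOLLOW(L) = { '*', '-' }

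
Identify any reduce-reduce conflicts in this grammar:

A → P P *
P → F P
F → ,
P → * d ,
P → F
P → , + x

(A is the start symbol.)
A reduce-reduce conflict occurs when an LR(0) state has two complete items [A → α .] and [B → β .] — both call for a reduction, and with no lookahead the parser cannot choose between them.

Augment with A' → A and build the canonical LR(0) collection (I0 = CLOSURE({[A' → . A]}), then GOTO on every symbol after a dot until no new states appear). It has 13 states:
  I0: { [A → . P P *], [A' → . A], [F → . ,], [P → . * d ,], [P → . , + x], [P → . F P], [P → . F] }  — shift
  I1: { [P → * . d ,] }  — shift
  I2: { [F → , .], [P → , . + x] }  — shift, reduce
  I3: { [A' → A .] }  — accept
  I4: { [F → . ,], [P → . * d ,], [P → . , + x], [P → . F P], [P → . F], [P → F . P], [P → F .] }  — shift, reduce
  I5: { [A → P . P *], [F → . ,], [P → . * d ,], [P → . , + x], [P → . F P], [P → . F] }  — shift
  I6: { [A → P P . *] }  — shift
  I7: { [A → P P * .] }  — reduce
  I8: { [P → F P .] }  — reduce
  I9: { [P → , + . x] }  — shift
  I10: { [P → , + x .] }  — reduce
  I11: { [P → * d . ,] }  — shift
  I12: { [P → * d , .] }  — reduce

No state contains more than one complete item.

Answer: No reduce-reduce conflicts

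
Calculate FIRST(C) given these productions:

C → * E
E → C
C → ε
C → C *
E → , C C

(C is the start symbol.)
{ '*', ε }

To compute FIRST(C), examine every production with C on the left-hand side, reading each right-hand side left to right until a non-nullable symbol is reached.

From C → * E:
  - '*' is a terminal: add '*' and stop
From C → ε:
  - ε-production, so ε ∈ FIRST(C)
From C → C *:
  - C is the symbol being defined: contributes nothing new
    C is nullable, so continue to the next symbol
  - '*' is a terminal: add '*' and stop

Collecting: FIRST(C) = { '*', ε }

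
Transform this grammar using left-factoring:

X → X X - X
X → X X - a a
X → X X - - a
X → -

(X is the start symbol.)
Left-factoring transforms A → αβ₁ | αβ₂ into A → αA' and A' → β₁ | β₂
(α is the longest common prefix among the alternatives). Repeat until
no nonterminal has two alternatives with a common prefix.

Round 1: X has alternatives sharing prefix 'X X -'. Introduce X': X → X X - X'
  Add: X' → X
  Add: X' → a a
  Add: X' → - a

No remaining common prefixes — done.

Resulting grammar:
X → X X - X'
X' → X
X' → a a
X' → - a
X → -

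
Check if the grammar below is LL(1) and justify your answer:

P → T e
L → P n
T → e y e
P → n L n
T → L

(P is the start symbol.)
Relevant sets:
  FIRST(T) = { 'e', 'n' }
  FIRST(L) = { 'e', 'n' }

For P:
  PREDICT(P → T e) = { 'e', 'n' }
  PREDICT(P → n L n) = { 'n' }
For T:
  PREDICT(T → e y e) = { 'e' }
  PREDICT(T → L) = { 'e', 'n' }
L has a single production, so nothing to check there.

Conflict found: Predict set conflict for P: { 'n' }
The grammar is NOT LL(1).

Answer: No. Predict set conflict for P: { 'n' }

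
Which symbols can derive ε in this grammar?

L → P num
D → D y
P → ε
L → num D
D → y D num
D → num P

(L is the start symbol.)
{ 'P' }

A non-terminal is nullable if it can derive ε (the empty string): either it has an ε-production, or it has a production whose right-hand side consists entirely of nullable non-terminals.

ε-productions: P → ε
So P is immediately nullable.
No further non-terminal can be added: every production for the remaining non-terminals contains a terminal or a non-nullable non-terminal.
Nullable = { 'P' }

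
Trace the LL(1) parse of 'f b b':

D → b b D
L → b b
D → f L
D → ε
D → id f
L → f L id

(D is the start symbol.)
LL(1) parsing maintains a stack (initially the start symbol over $) and the input. At each step: if the stack top is a terminal, match it against the current input token; if it is a non-terminal N, replace it with the RHS of M[N, lookahead] (the unique production whose predict set contains the lookahead).

Stack is shown with the top on the left.

Stack  Input    Action
----------------------
D $    f b b $  output D → f L
f L $  f b b $  match 'f'
L $    b b $    output L → b b
b b $  b b $    match 'b'
b $    b $      match 'b'
$      $        accept

The string is accepted.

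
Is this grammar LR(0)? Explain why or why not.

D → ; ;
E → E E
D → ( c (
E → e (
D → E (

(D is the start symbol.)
Augment with D' → D and build the canonical LR(0) collection (I0 = CLOSURE({[D' → . D]}), then GOTO on every symbol after a dot until no new states appear). It has 12 states:
  I0: { [D → . ( c (], [D → . ; ;], [D → . E (], [D' → . D], [E → . E E], [E → . e (] }  — shift
  I1: { [D → ( . c (] }  — shift
  I2: { [D → ; . ;] }  — shift
  I3: { [D' → D .] }  — accept
  I4: { [D → E . (], [E → . E E], [E → . e (], [E → E . E] }  — shift
  I5: { [E → e . (] }  — shift
  I6: { [E → e ( .] }  — reduce
  I7: { [D → E ( .] }  — reduce
  I8: { [E → . E E], [E → . e (], [E → E . E], [E → E E .] }  — shift, reduce
  I9: { [D → ; ; .] }  — reduce
  I10: { [D → ( c . (] }  — shift
  I11: { [D → ( c ( .] }  — reduce

Conflict in state I8:
  Shift-reduce conflict between [E → E E .] and [E → . e (]
So the grammar is NOT LR(0).

Answer: No. Shift-reduce conflict between [E → E E .] and [E → . e (]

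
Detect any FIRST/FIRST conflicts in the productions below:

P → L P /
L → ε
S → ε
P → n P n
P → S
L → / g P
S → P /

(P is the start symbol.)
A FIRST/FIRST conflict occurs when two productions N → α and N → β for the same non-terminal have FIRST(α) ∩ FIRST(β) ≠ ∅ (with ε ∈ FIRST of a nullable right-hand side, so two nullable alternatives also conflict).

FIRST sets of the non-terminals at (or reachable through a nullable prefix from) the front of some alternative:
  FIRST(L) = { '/', ε }
  FIRST(P) = { '/', 'n', ε }
  FIRST(S) = { '/', 'n', ε }

Productions for P:
  P → L P /: FIRST = { '/', 'n' }
  P → n P n: FIRST = { 'n' }
  P → S: FIRST = { '/', 'n', ε }
Productions for L:
  L → ε: FIRST = { ε }
  L → / g P: FIRST = { '/' }
Productions for S:
  S → ε: FIRST = { ε }
  S → P /: FIRST = { '/', 'n' }

Conflict for P: P → L P / and P → n P n
  Overlap: { 'n' }
Conflict for P: P → L P / and P → S
  Overlap: { '/', 'n' }
Conflict for P: P → n P n and P → S
  Overlap: { 'n' }

Answer: Yes. P → L P '/' / P → n P n on { 'n' }; P → L P '/' / P → S on { '/', 'n' }; P → n P n / P → S on { 'n' }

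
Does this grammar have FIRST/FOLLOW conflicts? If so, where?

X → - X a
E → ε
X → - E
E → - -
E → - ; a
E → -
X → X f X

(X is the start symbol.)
No FIRST/FOLLOW conflicts.

Nullable non-terminals: E.

E: nullable alternative(s) E → ε; FOLLOW(E) = { $, 'a', 'f' }
  E → ε: FIRST \ {ε} = { } — this is the only nullable alternative, skip
  E → - -: FIRST \ {ε} = { '-' } — disjoint from FOLLOW(E)
  E → - ; a: FIRST \ {ε} = { '-' } — disjoint from FOLLOW(E)
  E → -: FIRST \ {ε} = { '-' } — disjoint from FOLLOW(E)

X has no nullable alternative, so no FIRST/FOLLOW check is needed there.

No FIRST/FOLLOW conflicts found.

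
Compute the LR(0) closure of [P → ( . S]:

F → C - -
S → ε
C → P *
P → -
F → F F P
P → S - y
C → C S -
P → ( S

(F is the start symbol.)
Start with: [P → ( . S]
  [P → ( . S] has the dot before S: add [S → .]
No further items can be added.

CLOSURE = { [P → ( . S], [S → .] }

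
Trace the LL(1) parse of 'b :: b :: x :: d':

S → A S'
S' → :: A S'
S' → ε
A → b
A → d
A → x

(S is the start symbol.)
Stack is shown with the top on the left.

Stack      Input               Action
-------------------------------------
S $        b :: b :: x :: d $  output S → A S'
A S' $     b :: b :: x :: d $  output A → b
b S' $     b :: b :: x :: d $  match 'b'
S' $       :: b :: x :: d $    output S' → :: A S'
:: A S' $  :: b :: x :: d $    match '::'
A S' $     b :: x :: d $       output A → b
b S' $     b :: x :: d $       match 'b'
S' $       :: x :: d $         output S' → :: A S'
:: A S' $  :: x :: d $         match '::'
A S' $     x :: d $            output A → x
x S' $     x :: d $            match 'x'
S' $       :: d $              output S' → :: A S'
:: A S' $  :: d $              match '::'
A S' $     d $                 output A → d
d S' $     d $                 match 'd'
S' $       $                   output S' → ε
$          $                   accept

The string is accepted.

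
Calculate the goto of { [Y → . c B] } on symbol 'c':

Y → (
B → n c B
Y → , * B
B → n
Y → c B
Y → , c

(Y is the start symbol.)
GOTO(I, 'c') = CLOSURE({ [A → αX.β] : [A → α.Xβ] ∈ I, X = 'c' })

Items with dot before 'c', with the dot advanced:
  [Y → . c B] → [Y → c . B]
Closure of the advanced items:
  [Y → c . B] has the dot before B: add [B → . n c B], [B → . n]

GOTO = { [B → . n c B], [B → . n], [Y → c . B] }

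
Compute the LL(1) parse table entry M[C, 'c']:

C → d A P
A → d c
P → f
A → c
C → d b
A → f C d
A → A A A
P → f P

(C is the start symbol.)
To find M[C, 'c'], we find productions for C where 'c' is in the predict set (PREDICT(N → α) = (FIRST(α) \ {ε}) ∪ (FOLLOW(N) if α ⇒* ε)).

C → d A P: PREDICT = { 'd' }
C → d b: PREDICT = { 'd' }

M[C, 'c'] is empty (no production applies)

Answer: Empty (error entry)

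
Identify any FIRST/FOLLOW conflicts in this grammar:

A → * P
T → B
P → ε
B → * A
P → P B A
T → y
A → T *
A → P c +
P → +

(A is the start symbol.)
Yes. P → P B A with FOLLOW(P) on { '*', '+' }; P → '+' with FOLLOW(P) on { '+' }

A FIRST/FOLLOW conflict occurs when a non-terminal N has a nullable alternative N → β (β ⇒* ε) and another alternative N → α with FIRST(α) ∩ FOLLOW(N) ≠ ∅: on such a lookahead the parser cannot decide between expanding α and letting N vanish via β.

Nullable non-terminals: P.
FIRST sets used below: FIRST(P) = { '*', '+', ε }, FIRST(B) = { '*' }

P: nullable alternative(s) P → ε; FOLLOW(P) = { $, '*', '+', 'c', 'y' }
  P → ε: FIRST \ {ε} = { } — this is the only nullable alternative, skip
  P → P B A: FIRST \ {ε} = { '*', '+' } — overlaps FOLLOW(P) on { '*', '+' }: CONFLICT
  P → +: FIRST \ {ε} = { '+' } — overlaps FOLLOW(P) on { '+' }: CONFLICT

A, B, T have no nullable alternative, so no FIRST/FOLLOW check is needed there.

So the grammar has 2 FIRST/FOLLOW conflicts (marked CONFLICT above).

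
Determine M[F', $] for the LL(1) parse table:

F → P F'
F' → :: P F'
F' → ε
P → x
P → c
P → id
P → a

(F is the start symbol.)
To find M[F', $], we find productions for F' where $ is in the predict set (PREDICT(N → α) = (FIRST(α) \ {ε}) ∪ (FOLLOW(N) if α ⇒* ε)).

Relevant sets:
  FOLLOW(F') = { $ }

F' → :: P F': PREDICT = { '::' }
F' → ε: PREDICT = { $ }
  $ is in predict set, so this production goes in M[F', $]

M[F', $] = F' → ε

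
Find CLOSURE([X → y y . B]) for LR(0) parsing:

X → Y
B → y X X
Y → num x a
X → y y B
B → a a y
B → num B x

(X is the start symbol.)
Start with: [X → y y . B]
  [X → y y . B] has the dot before B: add [B → . y X X], [B → . a a y], [B → . num B x]
No further items can be added.

CLOSURE = { [B → . a a y], [B → . num B x], [B → . y X X], [X → y y . B] }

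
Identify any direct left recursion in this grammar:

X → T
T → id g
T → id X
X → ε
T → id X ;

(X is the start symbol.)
No direct left recursion

X → T: starts with T
T → id g: starts with id
T → id X: starts with id
X → ε: starts with ε
T → id X ;: starts with id

No direct left recursion found.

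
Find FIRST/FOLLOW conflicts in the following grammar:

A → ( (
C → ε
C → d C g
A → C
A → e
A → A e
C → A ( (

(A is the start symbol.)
A FIRST/FOLLOW conflict occurs when a non-terminal N has a nullable alternative N → β (β ⇒* ε) and another alternative N → α with FIRST(α) ∩ FOLLOW(N) ≠ ∅: on such a lookahead the parser cannot decide between expanding α and letting N vanish via β.

Nullable non-terminals: A, C.
FIRST sets used below: FIRST(C) = { '(', 'd', 'e', ε }, FIRST(A) = { '(', 'd', 'e', ε }

A: nullable alternative(s) A → C; FOLLOW(A) = { $, '(', 'e' }
  A → ( (: FIRST \ {ε} = { '(' } — overlaps FOLLOW(A) on { '(' }: CONFLICT
  A → C: FIRST \ {ε} = { '(', 'd', 'e' } — this is the only nullable alternative, skip
  A → e: FIRST \ {ε} = { 'e' } — overlaps FOLLOW(A) on { 'e' }: CONFLICT
  A → A e: FIRST \ {ε} = { '(', 'd', 'e' } — overlaps FOLLOW(A) on { '(', 'e' }: CONFLICT

C: nullable alternative(s) C → ε; FOLLOW(C) = { $, '(', 'e', 'g' }
  C → ε: FIRST \ {ε} = { } — this is the only nullable alternative, skip
  C → d C g: FIRST \ {ε} = { 'd' } — disjoint from FOLLOW(C)
  C → A ( (: FIRST \ {ε} = { '(', 'd', 'e' } — overlaps FOLLOW(C) on { '(', 'e' }: CONFLICT

So the grammar has 4 FIRST/FOLLOW conflicts (marked CONFLICT above).

Answer: Yes. A → '(' '(' with FOLLOW(A) on { '(' }; A → e with FOLLOW(A) on { 'e' }; A → A e with FOLLOW(A) on { '(', 'e' }; C → A '(' '(' with FOLLOW(C) on { '(', 'e' }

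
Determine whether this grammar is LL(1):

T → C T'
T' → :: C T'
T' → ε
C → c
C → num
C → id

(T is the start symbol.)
Yes, the grammar is LL(1).

A grammar is LL(1) if for each non-terminal N with multiple productions, the predict sets of those productions are pairwise disjoint, where PREDICT(N → α) = (FIRST(α) \ {ε}) ∪ (FOLLOW(N) if α ⇒* ε).

Relevant sets:
  FOLLOW(T') = { $ }

For T':
  PREDICT(T' → :: C T') = { '::' }
  PREDICT(T' → ε) = { $ }
For C:
  PREDICT(C → c) = { 'c' }
  PREDICT(C → num) = { 'num' }
  PREDICT(C → id) = { 'id' }
T has a single production, so nothing to check there.

All predict sets are disjoint. The grammar IS LL(1).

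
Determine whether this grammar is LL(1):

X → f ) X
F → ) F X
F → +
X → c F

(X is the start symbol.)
Yes, the grammar is LL(1).

A grammar is LL(1) if for each non-terminal N with multiple productions, the predict sets of those productions are pairwise disjoint, where PREDICT(N → α) = (FIRST(α) \ {ε}) ∪ (FOLLOW(N) if α ⇒* ε).

For X:
  PREDICT(X → f ')' X) = { 'f' }
  PREDICT(X → c F) = { 'c' }
For F:
  PREDICT(F → ')' F X) = { ')' }
  PREDICT(F → '+') = { '+' }

All predict sets are disjoint. The grammar IS LL(1).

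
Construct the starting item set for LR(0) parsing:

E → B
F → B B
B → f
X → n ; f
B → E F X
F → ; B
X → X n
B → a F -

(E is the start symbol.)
{ [B → . E F X], [B → . a F -], [B → . f], [E → . B], [E' → . E] }

First, augment the grammar with E' → E
I₀ = CLOSURE({ [E' → . E] }):
  [E' → . E] has the dot before E: add [E → . B]
  [E → . B] has the dot before B: add [B → . f], [B → . E F X], [B → . a F -]
No further items can be added.

I₀ = { [B → . E F X], [B → . a F -], [B → . f], [E → . B], [E' → . E] }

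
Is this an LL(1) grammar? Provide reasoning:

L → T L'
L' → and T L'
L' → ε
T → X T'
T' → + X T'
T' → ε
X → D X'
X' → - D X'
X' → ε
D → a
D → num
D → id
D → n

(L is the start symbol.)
A grammar is LL(1) if for each non-terminal N with multiple productions, the predict sets of those productions are pairwise disjoint, where PREDICT(N → α) = (FIRST(α) \ {ε}) ∪ (FOLLOW(N) if α ⇒* ε).

Relevant sets:
  FOLLOW(L') = { $ }
  FOLLOW(T') = { $, 'and' }
  FOLLOW(X') = { $, '+', 'and' }

For L':
  PREDICT(L' → and T L') = { 'and' }
  PREDICT(L' → ε) = { $ }
For T':
  PREDICT(T' → '+' X T') = { '+' }
  PREDICT(T' → ε) = { $, 'and' }
For X':
  PREDICT(X' → '-' D X') = { '-' }
  PREDICT(X' → ε) = { $, '+', 'and' }
For D:
  PREDICT(D → a) = { 'a' }
  PREDICT(D → num) = { 'num' }
  PREDICT(D → id) = { 'id' }
  PREDICT(D → n) = { 'n' }
L, T, X have a single production, so nothing to check there.

All predict sets are disjoint. The grammar IS LL(1).

Answer: Yes, the grammar is LL(1).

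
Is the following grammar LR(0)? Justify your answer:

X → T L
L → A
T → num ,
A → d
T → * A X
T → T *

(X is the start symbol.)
Yes, the grammar is LR(0)

A grammar is LR(0) if no state in the canonical LR(0) collection has:
  - both a shift item (dot before a terminal) and a complete item (shift-reduce conflict), or
  - two or more complete items (reduce-reduce conflict; the accept item [X' → X .] counts as a complete item here).

Augment with X' → X and build the canonical LR(0) collection (I0 = CLOSURE({[X' → . X]}), then GOTO on every symbol after a dot until no new states appear). It has 12 states:
  I0: { [T → . * A X], [T → . T *], [T → . num ,], [X → . T L], [X' → . X] }  — shift
  I1: { [A → . d], [T → * . A X] }  — shift
  I2: { [A → . d], [L → . A], [T → T . *], [X → T . L] }  — shift
  I3: { [X' → X .] }  — accept
  I4: { [T → num . ,] }  — shift
  I5: { [T → num , .] }  — reduce
  I6: { [T → T * .] }  — reduce
  I7: { [L → A .] }  — reduce
  I8: { [X → T L .] }  — reduce
  I9: { [A → d .] }  — reduce
  I10: { [T → * A . X], [T → . * A X], [T → . T *], [T → . num ,], [X → . T L] }  — shift
  I11: { [T → * A X .] }  — reduce

Every state is either a pure shift/goto state or contains exactly one complete item and nothing to shift — no conflicts. The grammar is LR(0).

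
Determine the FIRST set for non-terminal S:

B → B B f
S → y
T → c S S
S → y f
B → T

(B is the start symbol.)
{ 'y' }

To compute FIRST(S), examine every production with S on the left-hand side, reading each right-hand side left to right until a non-nullable symbol is reached.

From S → y:
  - y is a terminal: add 'y' and stop
From S → y f:
  - y is a terminal: add 'y' and stop

Collecting: FIRST(S) = { 'y' }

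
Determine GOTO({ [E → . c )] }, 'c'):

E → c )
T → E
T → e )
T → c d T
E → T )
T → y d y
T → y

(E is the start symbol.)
{ [E → c . )] }

GOTO(I, 'c') = CLOSURE({ [A → αX.β] : [A → α.Xβ] ∈ I, X = 'c' })

Items with dot before 'c', with the dot advanced:
  [E → . c )] → [E → c . )]
Closure adds nothing (no advanced item has the dot before a non-terminal).

GOTO = { [E → c . )] }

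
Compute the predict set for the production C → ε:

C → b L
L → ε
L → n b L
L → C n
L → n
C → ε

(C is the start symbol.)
{ $, 'n' }

PREDICT(C → ε) = (FIRST(RHS) \ {ε}) ∪ (FOLLOW(C) if ε ∈ FIRST(RHS), i.e. RHS ⇒* ε)
The right-hand side is ε (FIRST(ε) = { ε }), so the predict set is FOLLOW(C) = { $, 'n' }
PREDICT(C → ε) = { $, 'n' }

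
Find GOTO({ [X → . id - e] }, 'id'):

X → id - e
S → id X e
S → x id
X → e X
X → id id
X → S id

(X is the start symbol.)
GOTO(I, 'id') = CLOSURE({ [A → αX.β] : [A → α.Xβ] ∈ I, X = 'id' })

Items with dot before 'id', with the dot advanced:
  [X → . id - e] → [X → id . - e]
Closure adds nothing (no advanced item has the dot before a non-terminal).

GOTO = { [X → id . - e] }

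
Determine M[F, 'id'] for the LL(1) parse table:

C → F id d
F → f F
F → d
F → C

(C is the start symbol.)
Empty (error entry)

To find M[F, 'id'], we find productions for F where 'id' is in the predict set (PREDICT(N → α) = (FIRST(α) \ {ε}) ∪ (FOLLOW(N) if α ⇒* ε)).

Relevant sets:
  FIRST(C) = { 'd', 'f' }

F → f F: PREDICT = { 'f' }
F → d: PREDICT = { 'd' }
F → C: PREDICT = { 'd', 'f' }

M[F, 'id'] is empty (no production applies)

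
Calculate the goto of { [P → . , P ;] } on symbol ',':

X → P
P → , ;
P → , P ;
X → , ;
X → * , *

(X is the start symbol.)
{ [P → , . P ;], [P → . , ;], [P → . , P ;] }

GOTO(I, ',') = CLOSURE({ [A → αX.β] : [A → α.Xβ] ∈ I, X = ',' })

Items with dot before ',', with the dot advanced:
  [P → . , P ;] → [P → , . P ;]
Closure of the advanced items:
  [P → , . P ;] has the dot before P: add [P → . , ;], [P → . , P ;]

GOTO = { [P → , . P ;], [P → . , ;], [P → . , P ;] }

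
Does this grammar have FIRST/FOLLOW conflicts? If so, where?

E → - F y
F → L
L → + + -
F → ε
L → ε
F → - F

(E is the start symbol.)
A FIRST/FOLLOW conflict occurs when a non-terminal N has a nullable alternative N → β (β ⇒* ε) and another alternative N → α with FIRST(α) ∩ FOLLOW(N) ≠ ∅: on such a lookahead the parser cannot decide between expanding α and letting N vanish via β.

Nullable non-terminals: F, L.
FIRST sets used below: FIRST(L) = { '+', ε }

F: nullable alternative(s) F → L, F → ε; FOLLOW(F) = { 'y' }
  F → L: FIRST \ {ε} = { '+' } — disjoint from FOLLOW(F)
  F → ε: FIRST \ {ε} = { } — disjoint from FOLLOW(F)
  F → - F: FIRST \ {ε} = { '-' } — disjoint from FOLLOW(F)

L: nullable alternative(s) L → ε; FOLLOW(L) = { 'y' }
  L → + + -: FIRST \ {ε} = { '+' } — disjoint from FOLLOW(L)
  L → ε: FIRST \ {ε} = { } — this is the only nullable alternative, skip

E has no nullable alternative, so no FIRST/FOLLOW check is needed there.

No FIRST/FOLLOW conflicts found.

Answer: No FIRST/FOLLOW conflicts.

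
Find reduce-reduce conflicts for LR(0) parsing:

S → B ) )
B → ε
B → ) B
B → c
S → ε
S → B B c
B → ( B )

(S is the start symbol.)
Augment with S' → S and build the canonical LR(0) collection (I0 = CLOSURE({[S' → . S]}), then GOTO on every symbol after a dot until no new states appear). It has 13 states:
  I0: { [B → . ( B )], [B → . ) B], [B → . c], [B → .], [S → . B ) )], [S → . B B c], [S → .], [S' → . S] }  — shift, 2 reduces
  I1: { [B → ( . B )], [B → . ( B )], [B → . ) B], [B → . c], [B → .] }  — shift, reduce
  I2: { [B → ) . B], [B → . ( B )], [B → . ) B], [B → . c], [B → .] }  — shift, reduce
  I3: { [B → . ( B )], [B → . ) B], [B → . c], [B → .], [S → B . ) )], [S → B . B c] }  — shift, reduce
  I4: { [S' → S .] }  — accept
  I5: { [B → c .] }  — reduce
  I6: { [B → ) . B], [B → . ( B )], [B → . ) B], [B → . c], [B → .], [S → B ) . )] }  — shift, reduce
  I7: { [S → B B . c] }  — shift
  I8: { [S → B B c .] }  — reduce
  I9: { [B → ) . B], [B → . ( B )], [B → . ) B], [B → . c], [B → .], [S → B ) ) .] }  — shift, 2 reduces
  I10: { [B → ) B .] }  — reduce
  I11: { [B → ( B . )] }  — shift
  I12: { [B → ( B ) .] }  — reduce

I0 contains complete items [B → .], [S → .] — reduce-reduce conflict.
I9 contains complete items [B → .], [S → B ) ) .] — reduce-reduce conflict.

Answer: Yes — I0: [B → .] vs [S → .]; I9: [B → .] vs [S → B ) ) .]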